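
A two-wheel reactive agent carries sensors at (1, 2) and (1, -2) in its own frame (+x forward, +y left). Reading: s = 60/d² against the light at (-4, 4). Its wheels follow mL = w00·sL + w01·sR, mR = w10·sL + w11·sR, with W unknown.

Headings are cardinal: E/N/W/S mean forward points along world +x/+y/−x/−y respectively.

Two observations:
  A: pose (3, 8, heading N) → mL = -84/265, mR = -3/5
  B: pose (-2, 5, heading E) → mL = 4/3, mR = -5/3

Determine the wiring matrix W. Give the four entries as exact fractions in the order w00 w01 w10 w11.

obs A: pose=(3,8,N) → sL=6/5, sR=30/53, mL=-84/265, mR=-3/5
obs B: pose=(-2,5,E) → sL=10/3, sR=6, mL=4/3, mR=-5/3
sensor matrix S = [[6/5, 30/53], [10/3, 6]]; det S = 1408/265
solve [mL_A; mL_B] = S·[w00; w01] and [mR_A; mR_B] = S·[w10; w11]:
  w00 = -1/2, w01 = 1/2, w10 = -1/2, w11 = 0

-1/2 1/2 -1/2 0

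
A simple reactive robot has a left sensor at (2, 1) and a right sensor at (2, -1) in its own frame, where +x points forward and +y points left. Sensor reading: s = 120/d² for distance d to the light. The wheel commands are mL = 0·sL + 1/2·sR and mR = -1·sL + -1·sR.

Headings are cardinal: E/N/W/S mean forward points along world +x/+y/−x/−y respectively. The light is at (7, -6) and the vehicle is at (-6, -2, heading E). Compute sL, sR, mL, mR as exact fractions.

left sensor world pos  = (-4, -1); dL² = 146
right sensor world pos = (-4, -3); dR² = 130
sL = 120/146 = 60/73
sR = 120/130 = 12/13
mL = 0·sL + 1/2·sR = 6/13
mR = -1·sL + -1·sR = -1656/949

60/73 12/13 6/13 -1656/949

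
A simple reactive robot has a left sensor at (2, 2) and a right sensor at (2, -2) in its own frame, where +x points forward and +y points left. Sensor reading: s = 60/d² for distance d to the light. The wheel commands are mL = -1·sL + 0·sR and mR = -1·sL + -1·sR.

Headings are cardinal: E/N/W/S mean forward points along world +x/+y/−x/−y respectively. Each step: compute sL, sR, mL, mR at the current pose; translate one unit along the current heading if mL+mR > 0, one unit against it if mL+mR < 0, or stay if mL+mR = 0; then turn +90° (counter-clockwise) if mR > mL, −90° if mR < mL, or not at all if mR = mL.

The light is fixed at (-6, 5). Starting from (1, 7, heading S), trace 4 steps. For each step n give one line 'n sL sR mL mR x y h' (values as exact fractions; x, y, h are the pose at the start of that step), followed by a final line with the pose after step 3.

0 20/27 12/5 -20/27 -424/135 1 7 S
1 30/13 6/5 -30/13 -228/65 1 8 W
2 60/61 12/25 -60/61 -2232/1525 2 8 N
3 15/29 3/5 -15/29 -162/145 2 7 E
final 1 7 S

n=0: pose=(1,7,S); sL=20/27, sR=12/5; mL=-20/27, mR=-424/135; mL+mR=-524/135 → advance -1; mR−mL=-12/5 → turn -1·90°
n=1: pose=(1,8,W); sL=30/13, sR=6/5; mL=-30/13, mR=-228/65; mL+mR=-378/65 → advance -1; mR−mL=-6/5 → turn -1·90°
n=2: pose=(2,8,N); sL=60/61, sR=12/25; mL=-60/61, mR=-2232/1525; mL+mR=-3732/1525 → advance -1; mR−mL=-12/25 → turn -1·90°
n=3: pose=(2,7,E); sL=15/29, sR=3/5; mL=-15/29, mR=-162/145; mL+mR=-237/145 → advance -1; mR−mL=-3/5 → turn -1·90°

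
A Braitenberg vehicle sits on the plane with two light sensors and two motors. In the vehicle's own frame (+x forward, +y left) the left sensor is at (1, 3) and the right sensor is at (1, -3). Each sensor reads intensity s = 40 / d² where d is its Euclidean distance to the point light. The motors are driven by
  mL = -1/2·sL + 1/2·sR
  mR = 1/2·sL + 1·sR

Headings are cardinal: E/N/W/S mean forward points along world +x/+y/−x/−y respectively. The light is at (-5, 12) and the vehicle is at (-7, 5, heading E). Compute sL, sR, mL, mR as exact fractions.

40/17 40/101 -1680/1717 2700/1717

left sensor world pos  = (-6, 8); dL² = 17
right sensor world pos = (-6, 2); dR² = 101
sL = 40/17 = 40/17
sR = 40/101 = 40/101
mL = -1/2·sL + 1/2·sR = -1680/1717
mR = 1/2·sL + 1·sR = 2700/1717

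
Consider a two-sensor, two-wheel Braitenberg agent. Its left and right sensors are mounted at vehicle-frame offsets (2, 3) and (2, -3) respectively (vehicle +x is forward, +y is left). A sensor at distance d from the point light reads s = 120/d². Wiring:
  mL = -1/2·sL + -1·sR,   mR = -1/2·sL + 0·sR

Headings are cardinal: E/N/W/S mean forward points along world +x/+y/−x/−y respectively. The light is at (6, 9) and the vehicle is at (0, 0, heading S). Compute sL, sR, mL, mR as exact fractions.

left sensor world pos  = (3, -2); dL² = 130
right sensor world pos = (-3, -2); dR² = 202
sL = 120/130 = 12/13
sR = 120/202 = 60/101
mL = -1/2·sL + -1·sR = -1386/1313
mR = -1/2·sL + 0·sR = -6/13

12/13 60/101 -1386/1313 -6/13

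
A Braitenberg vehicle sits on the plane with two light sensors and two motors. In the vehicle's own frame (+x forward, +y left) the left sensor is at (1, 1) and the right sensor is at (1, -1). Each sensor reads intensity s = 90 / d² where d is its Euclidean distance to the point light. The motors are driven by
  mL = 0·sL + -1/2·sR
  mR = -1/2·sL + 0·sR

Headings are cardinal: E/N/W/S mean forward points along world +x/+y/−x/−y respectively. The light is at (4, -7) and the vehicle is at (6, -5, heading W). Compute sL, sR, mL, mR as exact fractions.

45 9 -9/2 -45/2

left sensor world pos  = (5, -6); dL² = 2
right sensor world pos = (5, -4); dR² = 10
sL = 90/2 = 45
sR = 90/10 = 9
mL = 0·sL + -1/2·sR = -9/2
mR = -1/2·sL + 0·sR = -45/2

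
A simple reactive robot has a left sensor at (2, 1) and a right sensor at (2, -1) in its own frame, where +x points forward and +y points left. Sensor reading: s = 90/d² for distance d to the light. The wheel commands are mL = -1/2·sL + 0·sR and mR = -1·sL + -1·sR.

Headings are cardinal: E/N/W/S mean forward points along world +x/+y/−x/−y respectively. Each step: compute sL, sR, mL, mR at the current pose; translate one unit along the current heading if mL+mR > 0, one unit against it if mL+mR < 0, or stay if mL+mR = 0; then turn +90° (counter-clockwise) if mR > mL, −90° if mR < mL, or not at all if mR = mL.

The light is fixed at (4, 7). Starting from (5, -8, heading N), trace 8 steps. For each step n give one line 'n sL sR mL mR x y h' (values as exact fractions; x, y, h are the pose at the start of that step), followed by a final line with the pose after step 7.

0 90/169 90/173 -45/169 -30780/29237 5 -8 N
1 5/13 45/149 -5/26 -1330/1937 5 -9 E
2 18/65 18/65 -9/65 -36/65 4 -9 S
3 9/26 9/20 -9/52 -207/260 4 -8 W
4 90/169 90/173 -45/169 -30780/29237 5 -8 N
5 5/13 45/149 -5/26 -1330/1937 5 -9 E
6 18/65 18/65 -9/65 -36/65 4 -9 S
7 9/26 9/20 -9/52 -207/260 4 -8 W
final 5 -8 N

n=0: pose=(5,-8,N); sL=90/169, sR=90/173; mL=-45/169, mR=-30780/29237; mL+mR=-38565/29237 → advance -1; mR−mL=-22995/29237 → turn -1·90°
n=1: pose=(5,-9,E); sL=5/13, sR=45/149; mL=-5/26, mR=-1330/1937; mL+mR=-3405/3874 → advance -1; mR−mL=-1915/3874 → turn -1·90°
n=2: pose=(4,-9,S); sL=18/65, sR=18/65; mL=-9/65, mR=-36/65; mL+mR=-9/13 → advance -1; mR−mL=-27/65 → turn -1·90°
n=3: pose=(4,-8,W); sL=9/26, sR=9/20; mL=-9/52, mR=-207/260; mL+mR=-63/65 → advance -1; mR−mL=-81/130 → turn -1·90°
n=4: pose=(5,-8,N); sL=90/169, sR=90/173; mL=-45/169, mR=-30780/29237; mL+mR=-38565/29237 → advance -1; mR−mL=-22995/29237 → turn -1·90°
n=5: pose=(5,-9,E); sL=5/13, sR=45/149; mL=-5/26, mR=-1330/1937; mL+mR=-3405/3874 → advance -1; mR−mL=-1915/3874 → turn -1·90°
n=6: pose=(4,-9,S); sL=18/65, sR=18/65; mL=-9/65, mR=-36/65; mL+mR=-9/13 → advance -1; mR−mL=-27/65 → turn -1·90°
n=7: pose=(4,-8,W); sL=9/26, sR=9/20; mL=-9/52, mR=-207/260; mL+mR=-63/65 → advance -1; mR−mL=-81/130 → turn -1·90°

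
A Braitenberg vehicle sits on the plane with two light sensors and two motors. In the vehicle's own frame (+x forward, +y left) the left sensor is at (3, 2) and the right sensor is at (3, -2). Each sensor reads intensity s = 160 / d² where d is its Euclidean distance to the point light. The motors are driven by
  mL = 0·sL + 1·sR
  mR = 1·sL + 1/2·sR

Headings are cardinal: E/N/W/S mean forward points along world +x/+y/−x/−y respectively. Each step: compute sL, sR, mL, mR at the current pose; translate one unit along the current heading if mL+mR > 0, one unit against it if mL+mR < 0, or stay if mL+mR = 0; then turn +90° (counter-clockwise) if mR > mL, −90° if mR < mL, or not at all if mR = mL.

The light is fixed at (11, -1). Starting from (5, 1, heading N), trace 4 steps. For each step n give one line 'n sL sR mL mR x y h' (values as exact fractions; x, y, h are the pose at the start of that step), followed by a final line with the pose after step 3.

0 160/89 160/41 160/41 13680/3649 5 1 N
1 80/17 16 16 216/17 5 2 E
2 160/9 160/49 160/49 8560/441 6 2 S
3 8 40 40 28 6 1 E
final 7 1 S

n=0: pose=(5,1,N); sL=160/89, sR=160/41; mL=160/41, mR=13680/3649; mL+mR=27920/3649 → advance +1; mR−mL=-560/3649 → turn -1·90°
n=1: pose=(5,2,E); sL=80/17, sR=16; mL=16, mR=216/17; mL+mR=488/17 → advance +1; mR−mL=-56/17 → turn -1·90°
n=2: pose=(6,2,S); sL=160/9, sR=160/49; mL=160/49, mR=8560/441; mL+mR=10000/441 → advance +1; mR−mL=7120/441 → turn +1·90°
n=3: pose=(6,1,E); sL=8, sR=40; mL=40, mR=28; mL+mR=68 → advance +1; mR−mL=-12 → turn -1·90°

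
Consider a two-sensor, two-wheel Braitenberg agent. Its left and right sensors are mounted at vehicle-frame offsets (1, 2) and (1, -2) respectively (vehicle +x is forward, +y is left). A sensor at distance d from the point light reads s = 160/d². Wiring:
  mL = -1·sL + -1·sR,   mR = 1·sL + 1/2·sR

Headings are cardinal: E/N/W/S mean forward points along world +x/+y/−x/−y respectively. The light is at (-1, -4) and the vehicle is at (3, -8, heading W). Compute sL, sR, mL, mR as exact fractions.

32/9 160/13 -1856/117 1136/117

left sensor world pos  = (2, -10); dL² = 45
right sensor world pos = (2, -6); dR² = 13
sL = 160/45 = 32/9
sR = 160/13 = 160/13
mL = -1·sL + -1·sR = -1856/117
mR = 1·sL + 1/2·sR = 1136/117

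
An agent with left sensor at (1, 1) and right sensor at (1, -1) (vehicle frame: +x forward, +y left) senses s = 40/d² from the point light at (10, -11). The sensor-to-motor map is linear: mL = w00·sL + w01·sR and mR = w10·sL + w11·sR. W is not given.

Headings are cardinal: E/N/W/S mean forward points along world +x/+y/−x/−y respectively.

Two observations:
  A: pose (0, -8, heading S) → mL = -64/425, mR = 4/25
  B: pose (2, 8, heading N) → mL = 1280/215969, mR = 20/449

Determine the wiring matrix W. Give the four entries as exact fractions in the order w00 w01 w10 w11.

obs A: pose=(0,-8,S) → sL=8/17, sR=8/25, mL=-64/425, mR=4/25
obs B: pose=(2,8,N) → sL=40/481, sR=40/449, mL=1280/215969, mR=20/449
sensor matrix S = [[8/17, 8/25], [40/481, 40/449]]; det S = 281088/18357365
solve [mL_A; mL_B] = S·[w00; w01] and [mR_A; mR_B] = S·[w10; w11]:
  w00 = -1, w01 = 1, w10 = 0, w11 = 1/2

-1 1 0 1/2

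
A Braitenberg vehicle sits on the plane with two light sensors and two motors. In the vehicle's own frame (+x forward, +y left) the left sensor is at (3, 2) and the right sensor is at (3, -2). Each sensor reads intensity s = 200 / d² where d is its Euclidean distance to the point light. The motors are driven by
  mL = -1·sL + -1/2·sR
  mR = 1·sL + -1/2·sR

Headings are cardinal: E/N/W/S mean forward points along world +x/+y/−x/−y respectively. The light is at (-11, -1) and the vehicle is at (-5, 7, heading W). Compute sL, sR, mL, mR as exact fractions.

40/9 200/109 -5260/981 3460/981

left sensor world pos  = (-8, 5); dL² = 45
right sensor world pos = (-8, 9); dR² = 109
sL = 200/45 = 40/9
sR = 200/109 = 200/109
mL = -1·sL + -1/2·sR = -5260/981
mR = 1·sL + -1/2·sR = 3460/981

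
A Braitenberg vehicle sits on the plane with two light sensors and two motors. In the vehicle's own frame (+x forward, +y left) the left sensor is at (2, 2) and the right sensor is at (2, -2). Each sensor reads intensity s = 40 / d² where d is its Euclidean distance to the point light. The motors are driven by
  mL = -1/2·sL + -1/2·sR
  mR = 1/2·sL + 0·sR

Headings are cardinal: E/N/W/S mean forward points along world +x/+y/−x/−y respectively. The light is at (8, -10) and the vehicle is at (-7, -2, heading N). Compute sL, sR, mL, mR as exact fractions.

40/389 40/269 -13160/104641 20/389

left sensor world pos  = (-9, 0); dL² = 389
right sensor world pos = (-5, 0); dR² = 269
sL = 40/389 = 40/389
sR = 40/269 = 40/269
mL = -1/2·sL + -1/2·sR = -13160/104641
mR = 1/2·sL + 0·sR = 20/389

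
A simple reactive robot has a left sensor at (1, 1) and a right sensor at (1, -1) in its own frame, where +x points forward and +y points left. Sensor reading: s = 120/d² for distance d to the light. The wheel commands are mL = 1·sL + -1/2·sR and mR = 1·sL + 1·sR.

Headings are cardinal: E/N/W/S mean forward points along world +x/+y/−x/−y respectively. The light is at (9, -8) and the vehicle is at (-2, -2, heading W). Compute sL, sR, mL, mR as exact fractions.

120/169 120/193 13020/32617 43440/32617

left sensor world pos  = (-3, -3); dL² = 169
right sensor world pos = (-3, -1); dR² = 193
sL = 120/169 = 120/169
sR = 120/193 = 120/193
mL = 1·sL + -1/2·sR = 13020/32617
mR = 1·sL + 1·sR = 43440/32617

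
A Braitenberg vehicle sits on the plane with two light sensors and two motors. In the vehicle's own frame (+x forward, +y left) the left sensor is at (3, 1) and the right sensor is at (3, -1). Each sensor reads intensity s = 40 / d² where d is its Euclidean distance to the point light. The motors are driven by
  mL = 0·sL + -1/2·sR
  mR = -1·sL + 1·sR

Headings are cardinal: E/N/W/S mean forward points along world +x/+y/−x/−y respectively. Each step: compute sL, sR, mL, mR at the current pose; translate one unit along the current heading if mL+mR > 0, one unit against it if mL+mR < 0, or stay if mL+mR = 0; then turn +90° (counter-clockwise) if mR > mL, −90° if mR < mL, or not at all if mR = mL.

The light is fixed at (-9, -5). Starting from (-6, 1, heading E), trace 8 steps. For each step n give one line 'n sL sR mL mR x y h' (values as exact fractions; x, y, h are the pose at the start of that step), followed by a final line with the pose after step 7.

n=0: pose=(-6,1,E); sL=8/17, sR=40/61; mL=-20/61, mR=192/1037; mL+mR=-148/1037 → advance -1; mR−mL=532/1037 → turn +1·90°
n=1: pose=(-7,1,N); sL=20/41, sR=4/9; mL=-2/9, mR=-16/369; mL+mR=-98/369 → advance -1; mR−mL=22/123 → turn +1·90°
n=2: pose=(-7,0,W); sL=40/17, sR=40/37; mL=-20/37, mR=-800/629; mL+mR=-1140/629 → advance -1; mR−mL=-460/629 → turn -1·90°
n=3: pose=(-6,0,N); sL=10/17, sR=1/2; mL=-1/4, mR=-3/34; mL+mR=-23/68 → advance -1; mR−mL=11/68 → turn +1·90°
n=4: pose=(-6,-1,W); sL=40/9, sR=8/5; mL=-4/5, mR=-128/45; mL+mR=-164/45 → advance -1; mR−mL=-92/45 → turn -1·90°
n=5: pose=(-5,-1,N); sL=20/29, sR=20/37; mL=-10/37, mR=-160/1073; mL+mR=-450/1073 → advance -1; mR−mL=130/1073 → turn +1·90°
n=6: pose=(-5,-2,W); sL=8, sR=40/17; mL=-20/17, mR=-96/17; mL+mR=-116/17 → advance -1; mR−mL=-76/17 → turn -1·90°
n=7: pose=(-4,-2,N); sL=10/13, sR=5/9; mL=-5/18, mR=-25/117; mL+mR=-115/234 → advance -1; mR−mL=5/78 → turn +1·90°

0 8/17 40/61 -20/61 192/1037 -6 1 E
1 20/41 4/9 -2/9 -16/369 -7 1 N
2 40/17 40/37 -20/37 -800/629 -7 0 W
3 10/17 1/2 -1/4 -3/34 -6 0 N
4 40/9 8/5 -4/5 -128/45 -6 -1 W
5 20/29 20/37 -10/37 -160/1073 -5 -1 N
6 8 40/17 -20/17 -96/17 -5 -2 W
7 10/13 5/9 -5/18 -25/117 -4 -2 N
final -4 -3 W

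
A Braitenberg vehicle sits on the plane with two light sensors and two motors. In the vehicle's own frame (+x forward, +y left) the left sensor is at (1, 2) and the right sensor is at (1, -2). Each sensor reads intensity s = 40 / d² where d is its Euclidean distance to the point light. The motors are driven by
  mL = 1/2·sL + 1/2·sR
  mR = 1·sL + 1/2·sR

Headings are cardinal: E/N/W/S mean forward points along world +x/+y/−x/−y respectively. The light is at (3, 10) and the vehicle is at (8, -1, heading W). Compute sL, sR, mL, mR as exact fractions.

8/37 40/97 1128/3589 1516/3589

left sensor world pos  = (7, -3); dL² = 185
right sensor world pos = (7, 1); dR² = 97
sL = 40/185 = 8/37
sR = 40/97 = 40/97
mL = 1/2·sL + 1/2·sR = 1128/3589
mR = 1·sL + 1/2·sR = 1516/3589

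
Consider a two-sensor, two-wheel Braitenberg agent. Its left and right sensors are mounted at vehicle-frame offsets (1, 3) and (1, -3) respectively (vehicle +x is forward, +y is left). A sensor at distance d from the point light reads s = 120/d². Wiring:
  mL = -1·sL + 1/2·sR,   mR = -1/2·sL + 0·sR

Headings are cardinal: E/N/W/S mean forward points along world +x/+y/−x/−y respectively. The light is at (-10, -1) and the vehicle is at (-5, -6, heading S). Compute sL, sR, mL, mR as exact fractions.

left sensor world pos  = (-2, -7); dL² = 100
right sensor world pos = (-8, -7); dR² = 40
sL = 120/100 = 6/5
sR = 120/40 = 3
mL = -1·sL + 1/2·sR = 3/10
mR = -1/2·sL + 0·sR = -3/5

6/5 3 3/10 -3/5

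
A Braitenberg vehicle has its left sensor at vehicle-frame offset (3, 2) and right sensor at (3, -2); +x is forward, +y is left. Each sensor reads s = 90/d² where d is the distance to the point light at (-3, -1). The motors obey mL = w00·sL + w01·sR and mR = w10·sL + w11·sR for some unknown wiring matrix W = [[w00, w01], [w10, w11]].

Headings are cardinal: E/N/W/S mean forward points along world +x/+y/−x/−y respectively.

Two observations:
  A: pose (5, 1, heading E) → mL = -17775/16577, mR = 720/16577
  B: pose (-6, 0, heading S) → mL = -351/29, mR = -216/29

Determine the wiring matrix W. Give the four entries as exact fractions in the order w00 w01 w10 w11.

obs A: pose=(5,1,E) → sL=90/137, sR=90/121, mL=-17775/16577, mR=720/16577
obs B: pose=(-6,0,S) → sL=18, sR=90/29, mL=-351/29, mR=-216/29
sensor matrix S = [[90/137, 90/121], [18, 90/29]]; det S = -5456160/480733
solve [mL_A; mL_B] = S·[w00; w01] and [mR_A; mR_B] = S·[w10; w11]:
  w00 = -1/2, w01 = -1, w10 = -1/2, w11 = 1/2

-1/2 -1 -1/2 1/2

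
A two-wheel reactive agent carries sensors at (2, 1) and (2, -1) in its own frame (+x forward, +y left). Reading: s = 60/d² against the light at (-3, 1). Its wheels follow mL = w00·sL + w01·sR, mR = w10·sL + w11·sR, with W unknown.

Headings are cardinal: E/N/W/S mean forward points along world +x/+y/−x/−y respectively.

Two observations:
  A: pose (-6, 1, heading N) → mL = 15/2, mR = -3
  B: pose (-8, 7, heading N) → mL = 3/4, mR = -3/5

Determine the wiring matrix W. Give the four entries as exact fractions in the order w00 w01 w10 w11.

obs A: pose=(-6,1,N) → sL=3, sR=15/2, mL=15/2, mR=-3
obs B: pose=(-8,7,N) → sL=3/5, sR=3/4, mL=3/4, mR=-3/5
sensor matrix S = [[3, 15/2], [3/5, 3/4]]; det S = -9/4
solve [mL_A; mL_B] = S·[w00; w01] and [mR_A; mR_B] = S·[w10; w11]:
  w00 = 0, w01 = 1, w10 = -1, w11 = 0

0 1 -1 0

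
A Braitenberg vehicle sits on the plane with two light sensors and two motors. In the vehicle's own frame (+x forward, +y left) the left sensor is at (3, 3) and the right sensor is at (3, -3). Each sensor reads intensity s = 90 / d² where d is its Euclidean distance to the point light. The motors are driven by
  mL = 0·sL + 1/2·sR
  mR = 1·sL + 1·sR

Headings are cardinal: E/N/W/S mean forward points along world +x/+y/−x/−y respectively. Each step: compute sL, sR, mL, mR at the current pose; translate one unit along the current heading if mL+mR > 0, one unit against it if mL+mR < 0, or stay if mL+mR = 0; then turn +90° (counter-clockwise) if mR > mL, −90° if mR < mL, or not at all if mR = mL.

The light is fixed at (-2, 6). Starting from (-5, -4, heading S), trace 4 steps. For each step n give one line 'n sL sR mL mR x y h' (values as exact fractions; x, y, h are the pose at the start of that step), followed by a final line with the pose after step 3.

n=0: pose=(-5,-4,S); sL=90/169, sR=18/41; mL=9/41, mR=6732/6929; mL+mR=8253/6929 → advance +1; mR−mL=5211/6929 → turn +1·90°
n=1: pose=(-5,-5,E); sL=45/32, sR=45/98; mL=45/196, mR=2925/1568; mL+mR=3285/1568 → advance +1; mR−mL=2565/1568 → turn +1·90°
n=2: pose=(-4,-5,N); sL=90/89, sR=18/13; mL=9/13, mR=2772/1157; mL+mR=3573/1157 → advance +1; mR−mL=1971/1157 → turn +1·90°
n=3: pose=(-4,-4,W); sL=45/97, sR=45/37; mL=45/74, mR=6030/3589; mL+mR=16425/7178 → advance +1; mR−mL=7695/7178 → turn +1·90°

0 90/169 18/41 9/41 6732/6929 -5 -4 S
1 45/32 45/98 45/196 2925/1568 -5 -5 E
2 90/89 18/13 9/13 2772/1157 -4 -5 N
3 45/97 45/37 45/74 6030/3589 -4 -4 W
final -5 -4 S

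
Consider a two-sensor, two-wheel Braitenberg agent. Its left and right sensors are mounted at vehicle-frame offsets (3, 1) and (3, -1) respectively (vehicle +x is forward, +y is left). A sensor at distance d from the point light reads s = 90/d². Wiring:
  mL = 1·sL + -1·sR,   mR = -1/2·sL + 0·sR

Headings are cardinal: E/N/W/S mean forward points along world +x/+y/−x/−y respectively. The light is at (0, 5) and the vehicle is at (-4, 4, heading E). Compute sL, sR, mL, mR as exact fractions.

left sensor world pos  = (-1, 5); dL² = 1
right sensor world pos = (-1, 3); dR² = 5
sL = 90/1 = 90
sR = 90/5 = 18
mL = 1·sL + -1·sR = 72
mR = -1/2·sL + 0·sR = -45

90 18 72 -45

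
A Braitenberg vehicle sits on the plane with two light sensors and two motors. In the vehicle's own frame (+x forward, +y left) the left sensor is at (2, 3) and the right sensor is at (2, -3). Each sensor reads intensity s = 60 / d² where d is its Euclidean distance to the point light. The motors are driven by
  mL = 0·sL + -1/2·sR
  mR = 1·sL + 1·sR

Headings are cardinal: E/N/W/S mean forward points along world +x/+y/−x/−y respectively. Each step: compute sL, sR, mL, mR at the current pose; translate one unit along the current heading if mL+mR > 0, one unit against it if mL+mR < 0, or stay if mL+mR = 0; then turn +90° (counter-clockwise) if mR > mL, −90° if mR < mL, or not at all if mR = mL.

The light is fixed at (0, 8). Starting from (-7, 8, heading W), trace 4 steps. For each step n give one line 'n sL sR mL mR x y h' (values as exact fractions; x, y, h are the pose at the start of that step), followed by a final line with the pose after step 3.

0 2/3 2/3 -1/3 4/3 -7 8 W
1 60/29 12/25 -6/25 1848/725 -8 8 S
2 3/2 15/13 -15/26 69/26 -8 7 E
3 60/101 60/17 -30/17 7080/1717 -7 7 N
final -7 8 W

n=0: pose=(-7,8,W); sL=2/3, sR=2/3; mL=-1/3, mR=4/3; mL+mR=1 → advance +1; mR−mL=5/3 → turn +1·90°
n=1: pose=(-8,8,S); sL=60/29, sR=12/25; mL=-6/25, mR=1848/725; mL+mR=1674/725 → advance +1; mR−mL=2022/725 → turn +1·90°
n=2: pose=(-8,7,E); sL=3/2, sR=15/13; mL=-15/26, mR=69/26; mL+mR=27/13 → advance +1; mR−mL=42/13 → turn +1·90°
n=3: pose=(-7,7,N); sL=60/101, sR=60/17; mL=-30/17, mR=7080/1717; mL+mR=4050/1717 → advance +1; mR−mL=10110/1717 → turn +1·90°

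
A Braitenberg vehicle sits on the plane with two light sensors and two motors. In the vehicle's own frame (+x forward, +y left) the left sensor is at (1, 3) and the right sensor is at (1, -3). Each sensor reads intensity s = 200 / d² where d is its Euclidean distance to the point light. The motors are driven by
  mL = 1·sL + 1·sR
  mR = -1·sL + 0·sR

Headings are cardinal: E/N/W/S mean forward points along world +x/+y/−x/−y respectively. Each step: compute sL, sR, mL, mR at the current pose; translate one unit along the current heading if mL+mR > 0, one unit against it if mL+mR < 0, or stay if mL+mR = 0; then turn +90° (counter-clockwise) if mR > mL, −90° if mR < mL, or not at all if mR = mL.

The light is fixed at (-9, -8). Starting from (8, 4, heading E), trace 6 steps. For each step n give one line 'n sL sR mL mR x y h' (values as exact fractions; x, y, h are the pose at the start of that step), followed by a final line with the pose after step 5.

n=0: pose=(8,4,E); sL=200/549, sR=40/81; mL=4240/4941, mR=-200/549; mL+mR=40/81 → advance +1; mR−mL=-6040/4941 → turn -1·90°
n=1: pose=(9,4,S); sL=100/281, sR=100/173; mL=45400/48613, mR=-100/281; mL+mR=100/173 → advance +1; mR−mL=-62700/48613 → turn -1·90°
n=2: pose=(9,3,W); sL=200/353, sR=40/97; mL=33520/34241, mR=-200/353; mL+mR=40/97 → advance +1; mR−mL=-52920/34241 → turn -1·90°
n=3: pose=(8,3,N); sL=10/17, sR=25/68; mL=65/68, mR=-10/17; mL+mR=25/68 → advance +1; mR−mL=-105/68 → turn -1·90°
n=4: pose=(8,4,E); sL=200/549, sR=40/81; mL=4240/4941, mR=-200/549; mL+mR=40/81 → advance +1; mR−mL=-6040/4941 → turn -1·90°
n=5: pose=(9,4,S); sL=100/281, sR=100/173; mL=45400/48613, mR=-100/281; mL+mR=100/173 → advance +1; mR−mL=-62700/48613 → turn -1·90°

0 200/549 40/81 4240/4941 -200/549 8 4 E
1 100/281 100/173 45400/48613 -100/281 9 4 S
2 200/353 40/97 33520/34241 -200/353 9 3 W
3 10/17 25/68 65/68 -10/17 8 3 N
4 200/549 40/81 4240/4941 -200/549 8 4 E
5 100/281 100/173 45400/48613 -100/281 9 4 S
final 9 3 W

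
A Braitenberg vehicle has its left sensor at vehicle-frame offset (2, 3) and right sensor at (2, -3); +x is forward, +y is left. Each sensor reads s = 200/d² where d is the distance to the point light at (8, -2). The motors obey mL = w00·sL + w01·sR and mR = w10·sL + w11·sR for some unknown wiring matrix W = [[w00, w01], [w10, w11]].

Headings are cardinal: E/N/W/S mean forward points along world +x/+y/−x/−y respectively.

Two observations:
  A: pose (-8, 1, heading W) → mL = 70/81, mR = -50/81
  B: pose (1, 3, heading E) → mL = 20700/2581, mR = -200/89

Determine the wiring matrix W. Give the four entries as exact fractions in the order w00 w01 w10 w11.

1/2 1 -1 0

obs A: pose=(-8,1,W) → sL=50/81, sR=5/9, mL=70/81, mR=-50/81
obs B: pose=(1,3,E) → sL=200/89, sR=200/29, mL=20700/2581, mR=-200/89
sensor matrix S = [[50/81, 5/9], [200/89, 200/29]]; det S = 629000/209061
solve [mL_A; mL_B] = S·[w00; w01] and [mR_A; mR_B] = S·[w10; w11]:
  w00 = 1/2, w01 = 1, w10 = -1, w11 = 0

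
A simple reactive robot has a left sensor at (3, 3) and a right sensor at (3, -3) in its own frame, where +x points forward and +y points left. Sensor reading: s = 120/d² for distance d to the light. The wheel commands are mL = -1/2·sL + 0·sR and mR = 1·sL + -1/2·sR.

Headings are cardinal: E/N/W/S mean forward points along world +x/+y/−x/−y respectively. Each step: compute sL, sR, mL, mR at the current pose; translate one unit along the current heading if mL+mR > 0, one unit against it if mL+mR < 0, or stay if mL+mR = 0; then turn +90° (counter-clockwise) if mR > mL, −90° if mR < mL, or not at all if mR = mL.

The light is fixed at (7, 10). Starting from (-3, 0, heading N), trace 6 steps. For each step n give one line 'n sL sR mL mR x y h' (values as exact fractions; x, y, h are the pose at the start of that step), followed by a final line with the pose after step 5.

n=0: pose=(-3,0,N); sL=60/109, sR=60/49; mL=-30/109, mR=-330/5341; mL+mR=-1800/5341 → advance -1; mR−mL=1140/5341 → turn +1·90°
n=1: pose=(-3,-1,W); sL=24/73, sR=120/233; mL=-12/73, mR=1212/17009; mL+mR=-1584/17009 → advance -1; mR−mL=4008/17009 → turn +1·90°
n=2: pose=(-2,-1,S); sL=15/29, sR=6/17; mL=-15/58, mR=168/493; mL+mR=81/986 → advance +1; mR−mL=591/986 → turn +1·90°
n=3: pose=(-2,-2,E); sL=40/39, sR=40/87; mL=-20/39, mR=300/377; mL+mR=320/1131 → advance +1; mR−mL=1480/1131 → turn +1·90°
n=4: pose=(-1,-2,N); sL=60/101, sR=60/53; mL=-30/101, mR=150/5353; mL+mR=-1440/5353 → advance -1; mR−mL=1740/5353 → turn +1·90°
n=5: pose=(-1,-3,W); sL=120/377, sR=120/221; mL=-60/377, mR=300/6409; mL+mR=-720/6409 → advance -1; mR−mL=1320/6409 → turn +1·90°

0 60/109 60/49 -30/109 -330/5341 -3 0 N
1 24/73 120/233 -12/73 1212/17009 -3 -1 W
2 15/29 6/17 -15/58 168/493 -2 -1 S
3 40/39 40/87 -20/39 300/377 -2 -2 E
4 60/101 60/53 -30/101 150/5353 -1 -2 N
5 120/377 120/221 -60/377 300/6409 -1 -3 W
final 0 -3 S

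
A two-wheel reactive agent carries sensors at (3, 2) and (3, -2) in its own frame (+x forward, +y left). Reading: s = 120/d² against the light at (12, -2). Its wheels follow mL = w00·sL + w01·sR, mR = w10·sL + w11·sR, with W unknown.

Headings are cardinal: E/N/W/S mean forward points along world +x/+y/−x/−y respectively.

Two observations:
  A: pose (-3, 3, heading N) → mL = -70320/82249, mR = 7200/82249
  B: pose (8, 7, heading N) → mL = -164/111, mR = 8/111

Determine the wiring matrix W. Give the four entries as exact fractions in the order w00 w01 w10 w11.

-1 -1 -1/2 1/2

obs A: pose=(-3,3,N) → sL=120/353, sR=120/233, mL=-70320/82249, mR=7200/82249
obs B: pose=(8,7,N) → sL=2/3, sR=30/37, mL=-164/111, mR=8/111
sensor matrix S = [[120/353, 120/233], [2/3, 30/37]]; det S = -206080/3043213
solve [mL_A; mL_B] = S·[w00; w01] and [mR_A; mR_B] = S·[w10; w11]:
  w00 = -1, w01 = -1, w10 = -1/2, w11 = 1/2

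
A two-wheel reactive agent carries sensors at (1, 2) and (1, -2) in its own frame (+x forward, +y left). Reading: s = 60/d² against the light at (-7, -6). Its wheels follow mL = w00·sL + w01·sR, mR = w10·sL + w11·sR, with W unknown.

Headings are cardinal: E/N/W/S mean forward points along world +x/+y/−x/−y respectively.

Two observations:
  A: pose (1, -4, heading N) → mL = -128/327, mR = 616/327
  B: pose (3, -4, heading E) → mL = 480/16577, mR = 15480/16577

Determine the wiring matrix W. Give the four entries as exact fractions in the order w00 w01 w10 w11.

obs A: pose=(1,-4,N) → sL=4/3, sR=60/109, mL=-128/327, mR=616/327
obs B: pose=(3,-4,E) → sL=60/137, sR=60/121, mL=480/16577, mR=15480/16577
sensor matrix S = [[4/3, 60/109], [60/137, 60/121]]; det S = 759040/1806893
solve [mL_A; mL_B] = S·[w00; w01] and [mR_A; mR_B] = S·[w10; w11]:
  w00 = -1/2, w01 = 1/2, w10 = 1, w11 = 1

-1/2 1/2 1 1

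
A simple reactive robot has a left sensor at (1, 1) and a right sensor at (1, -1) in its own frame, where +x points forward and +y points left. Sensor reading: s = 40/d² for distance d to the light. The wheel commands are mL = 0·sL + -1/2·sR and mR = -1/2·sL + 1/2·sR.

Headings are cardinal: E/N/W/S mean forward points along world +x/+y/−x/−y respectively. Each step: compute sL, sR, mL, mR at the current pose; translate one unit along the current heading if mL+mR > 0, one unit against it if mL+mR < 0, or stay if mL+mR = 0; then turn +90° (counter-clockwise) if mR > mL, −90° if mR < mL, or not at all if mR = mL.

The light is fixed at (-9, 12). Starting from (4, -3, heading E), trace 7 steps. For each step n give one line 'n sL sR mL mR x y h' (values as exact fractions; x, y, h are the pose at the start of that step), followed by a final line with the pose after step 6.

n=0: pose=(4,-3,E); sL=5/49, sR=10/113; mL=-5/113, mR=-75/11074; mL+mR=-5/98 → advance -1; mR−mL=415/11074 → turn +1·90°
n=1: pose=(3,-3,N); sL=40/317, sR=8/73; mL=-4/73, mR=-192/23141; mL+mR=-20/317 → advance -1; mR−mL=1076/23141 → turn +1·90°
n=2: pose=(3,-4,W); sL=4/41, sR=20/173; mL=-10/173, mR=64/7093; mL+mR=-2/41 → advance -1; mR−mL=474/7093 → turn +1·90°
n=3: pose=(4,-4,S); sL=8/97, sR=40/433; mL=-20/433, mR=208/42001; mL+mR=-4/97 → advance -1; mR−mL=2148/42001 → turn +1·90°
n=4: pose=(4,-3,E); sL=5/49, sR=10/113; mL=-5/113, mR=-75/11074; mL+mR=-5/98 → advance -1; mR−mL=415/11074 → turn +1·90°
n=5: pose=(3,-3,N); sL=40/317, sR=8/73; mL=-4/73, mR=-192/23141; mL+mR=-20/317 → advance -1; mR−mL=1076/23141 → turn +1·90°
n=6: pose=(3,-4,W); sL=4/41, sR=20/173; mL=-10/173, mR=64/7093; mL+mR=-2/41 → advance -1; mR−mL=474/7093 → turn +1·90°

0 5/49 10/113 -5/113 -75/11074 4 -3 E
1 40/317 8/73 -4/73 -192/23141 3 -3 N
2 4/41 20/173 -10/173 64/7093 3 -4 W
3 8/97 40/433 -20/433 208/42001 4 -4 S
4 5/49 10/113 -5/113 -75/11074 4 -3 E
5 40/317 8/73 -4/73 -192/23141 3 -3 N
6 4/41 20/173 -10/173 64/7093 3 -4 W
final 4 -4 S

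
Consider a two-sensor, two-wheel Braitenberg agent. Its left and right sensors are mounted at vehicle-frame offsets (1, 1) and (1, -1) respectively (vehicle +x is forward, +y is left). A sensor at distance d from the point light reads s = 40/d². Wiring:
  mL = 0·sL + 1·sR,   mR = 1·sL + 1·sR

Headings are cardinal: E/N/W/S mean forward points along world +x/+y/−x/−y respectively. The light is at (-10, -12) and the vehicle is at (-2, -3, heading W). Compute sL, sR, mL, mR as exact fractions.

left sensor world pos  = (-3, -4); dL² = 113
right sensor world pos = (-3, -2); dR² = 149
sL = 40/113 = 40/113
sR = 40/149 = 40/149
mL = 0·sL + 1·sR = 40/149
mR = 1·sL + 1·sR = 10480/16837

40/113 40/149 40/149 10480/16837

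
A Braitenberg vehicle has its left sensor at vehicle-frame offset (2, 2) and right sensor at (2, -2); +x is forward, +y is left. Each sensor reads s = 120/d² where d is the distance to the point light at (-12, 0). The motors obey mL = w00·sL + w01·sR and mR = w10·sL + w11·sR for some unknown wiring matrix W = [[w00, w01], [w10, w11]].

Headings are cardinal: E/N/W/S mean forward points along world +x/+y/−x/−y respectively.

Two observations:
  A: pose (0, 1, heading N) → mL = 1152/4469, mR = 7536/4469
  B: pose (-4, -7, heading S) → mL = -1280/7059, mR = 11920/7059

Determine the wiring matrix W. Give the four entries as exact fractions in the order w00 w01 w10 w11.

1/2 -1/2 1 1

obs A: pose=(0,1,N) → sL=120/109, sR=24/41, mL=1152/4469, mR=7536/4469
obs B: pose=(-4,-7,S) → sL=120/181, sR=40/39, mL=-1280/7059, mR=11920/7059
sensor matrix S = [[120/109, 24/41], [120/181, 40/39]]; det S = 7792640/10515557
solve [mL_A; mL_B] = S·[w00; w01] and [mR_A; mR_B] = S·[w10; w11]:
  w00 = 1/2, w01 = -1/2, w10 = 1, w11 = 1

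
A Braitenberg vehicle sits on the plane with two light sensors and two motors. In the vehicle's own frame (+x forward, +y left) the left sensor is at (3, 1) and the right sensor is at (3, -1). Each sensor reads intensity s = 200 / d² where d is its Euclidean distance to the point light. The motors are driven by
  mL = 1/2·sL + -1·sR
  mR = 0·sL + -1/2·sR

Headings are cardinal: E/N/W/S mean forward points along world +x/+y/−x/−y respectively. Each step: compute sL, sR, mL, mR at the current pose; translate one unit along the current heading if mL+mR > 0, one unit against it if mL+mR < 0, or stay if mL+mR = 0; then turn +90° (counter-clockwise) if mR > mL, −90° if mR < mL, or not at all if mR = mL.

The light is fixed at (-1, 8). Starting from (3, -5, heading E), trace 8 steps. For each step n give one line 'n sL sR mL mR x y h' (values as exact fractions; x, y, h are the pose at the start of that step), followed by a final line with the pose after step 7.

n=0: pose=(3,-5,E); sL=200/193, sR=40/49; mL=-2820/9457, mR=-20/49; mL+mR=-6680/9457 → advance -1; mR−mL=-1040/9457 → turn -1·90°
n=1: pose=(2,-5,S); sL=25/34, sR=10/13; mL=-355/884, mR=-5/13; mL+mR=-695/884 → advance -1; mR−mL=15/884 → turn +1·90°
n=2: pose=(2,-4,E); sL=200/157, sR=40/41; mL=-2180/6437, mR=-20/41; mL+mR=-5320/6437 → advance -1; mR−mL=-960/6437 → turn -1·90°
n=3: pose=(1,-4,S); sL=100/117, sR=100/113; mL=-6050/13221, mR=-50/113; mL+mR=-11900/13221 → advance -1; mR−mL=200/13221 → turn +1·90°
n=4: pose=(1,-3,E); sL=8/5, sR=200/169; mL=-324/845, mR=-100/169; mL+mR=-824/845 → advance -1; mR−mL=-176/845 → turn -1·90°
n=5: pose=(0,-3,S); sL=1, sR=50/49; mL=-51/98, mR=-25/49; mL+mR=-101/98 → advance -1; mR−mL=1/98 → turn +1·90°
n=6: pose=(0,-2,E); sL=200/97, sR=200/137; mL=-5700/13289, mR=-100/137; mL+mR=-15400/13289 → advance -1; mR−mL=-4000/13289 → turn -1·90°
n=7: pose=(-1,-2,S); sL=20/17, sR=20/17; mL=-10/17, mR=-10/17; mL+mR=-20/17 → advance -1; mR−mL=0 → turn +0·90°

0 200/193 40/49 -2820/9457 -20/49 3 -5 E
1 25/34 10/13 -355/884 -5/13 2 -5 S
2 200/157 40/41 -2180/6437 -20/41 2 -4 E
3 100/117 100/113 -6050/13221 -50/113 1 -4 S
4 8/5 200/169 -324/845 -100/169 1 -3 E
5 1 50/49 -51/98 -25/49 0 -3 S
6 200/97 200/137 -5700/13289 -100/137 0 -2 E
7 20/17 20/17 -10/17 -10/17 -1 -2 S
final -1 -1 S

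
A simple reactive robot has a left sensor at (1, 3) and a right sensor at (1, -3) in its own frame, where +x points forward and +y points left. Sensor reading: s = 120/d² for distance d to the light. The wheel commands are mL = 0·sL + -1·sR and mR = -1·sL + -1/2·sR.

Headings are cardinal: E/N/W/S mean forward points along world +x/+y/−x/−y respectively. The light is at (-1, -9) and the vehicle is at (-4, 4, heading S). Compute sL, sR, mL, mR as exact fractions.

5/6 2/3 -2/3 -7/6

left sensor world pos  = (-1, 3); dL² = 144
right sensor world pos = (-7, 3); dR² = 180
sL = 120/144 = 5/6
sR = 120/180 = 2/3
mL = 0·sL + -1·sR = -2/3
mR = -1·sL + -1/2·sR = -7/6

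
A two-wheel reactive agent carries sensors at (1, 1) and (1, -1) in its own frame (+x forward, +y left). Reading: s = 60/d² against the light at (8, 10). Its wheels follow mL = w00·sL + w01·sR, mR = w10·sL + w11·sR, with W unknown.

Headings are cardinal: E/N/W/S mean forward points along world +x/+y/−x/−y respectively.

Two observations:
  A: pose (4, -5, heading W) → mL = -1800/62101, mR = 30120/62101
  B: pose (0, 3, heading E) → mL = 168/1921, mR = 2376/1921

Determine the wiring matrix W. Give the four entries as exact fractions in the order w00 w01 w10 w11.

1/2 -1/2 1 1

obs A: pose=(4,-5,W) → sL=60/281, sR=60/221, mL=-1800/62101, mR=30120/62101
obs B: pose=(0,3,E) → sL=12/17, sR=60/113, mL=168/1921, mR=2376/1921
sensor matrix S = [[60/281, 60/221], [12/17, 60/113]]; det S = -9336960/119296021
solve [mL_A; mL_B] = S·[w00; w01] and [mR_A; mR_B] = S·[w10; w11]:
  w00 = 1/2, w01 = -1/2, w10 = 1, w11 = 1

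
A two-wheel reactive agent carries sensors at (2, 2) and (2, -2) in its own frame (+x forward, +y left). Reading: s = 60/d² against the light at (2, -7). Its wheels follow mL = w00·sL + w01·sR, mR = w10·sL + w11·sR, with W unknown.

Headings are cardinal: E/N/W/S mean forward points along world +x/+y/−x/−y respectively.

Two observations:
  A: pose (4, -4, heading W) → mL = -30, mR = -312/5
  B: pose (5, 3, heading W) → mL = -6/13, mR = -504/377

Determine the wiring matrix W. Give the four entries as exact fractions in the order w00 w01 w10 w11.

obs A: pose=(4,-4,W) → sL=60, sR=12/5, mL=-30, mR=-312/5
obs B: pose=(5,3,W) → sL=12/13, sR=12/29, mL=-6/13, mR=-504/377
sensor matrix S = [[60, 12/5], [12/13, 12/29]]; det S = 42624/1885
solve [mL_A; mL_B] = S·[w00; w01] and [mR_A; mR_B] = S·[w10; w11]:
  w00 = -1/2, w01 = 0, w10 = -1, w11 = -1

-1/2 0 -1 -1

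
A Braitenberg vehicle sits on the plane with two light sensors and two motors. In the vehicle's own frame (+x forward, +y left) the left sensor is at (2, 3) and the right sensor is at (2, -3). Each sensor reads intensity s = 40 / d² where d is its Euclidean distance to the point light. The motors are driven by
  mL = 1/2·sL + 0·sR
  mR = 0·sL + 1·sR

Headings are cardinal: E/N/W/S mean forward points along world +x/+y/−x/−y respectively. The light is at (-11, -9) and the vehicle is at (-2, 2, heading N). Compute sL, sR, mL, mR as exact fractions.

8/41 40/313 4/41 40/313

left sensor world pos  = (-5, 4); dL² = 205
right sensor world pos = (1, 4); dR² = 313
sL = 40/205 = 8/41
sR = 40/313 = 40/313
mL = 1/2·sL + 0·sR = 4/41
mR = 0·sL + 1·sR = 40/313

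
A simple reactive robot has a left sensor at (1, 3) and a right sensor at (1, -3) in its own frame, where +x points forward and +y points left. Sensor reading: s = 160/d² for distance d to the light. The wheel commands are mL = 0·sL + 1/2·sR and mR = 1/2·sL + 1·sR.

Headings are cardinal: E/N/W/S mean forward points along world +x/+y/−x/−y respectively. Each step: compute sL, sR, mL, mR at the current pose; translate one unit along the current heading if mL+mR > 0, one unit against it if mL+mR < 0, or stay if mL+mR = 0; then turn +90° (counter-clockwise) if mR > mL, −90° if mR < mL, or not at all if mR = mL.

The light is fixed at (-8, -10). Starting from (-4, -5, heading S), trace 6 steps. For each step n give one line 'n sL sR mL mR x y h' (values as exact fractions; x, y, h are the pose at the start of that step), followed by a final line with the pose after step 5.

n=0: pose=(-4,-5,S); sL=32/13, sR=160/17; mL=80/17, mR=2352/221; mL+mR=3392/221 → advance +1; mR−mL=1312/221 → turn +1·90°
n=1: pose=(-4,-6,E); sL=80/37, sR=80/13; mL=40/13, mR=3480/481; mL+mR=4960/481 → advance +1; mR−mL=2000/481 → turn +1·90°
n=2: pose=(-3,-6,N); sL=160/29, sR=160/89; mL=80/89, mR=11760/2581; mL+mR=14080/2581 → advance +1; mR−mL=9440/2581 → turn +1·90°
n=3: pose=(-3,-5,W); sL=8, sR=2; mL=1, mR=6; mL+mR=7 → advance +1; mR−mL=5 → turn +1·90°
n=4: pose=(-4,-5,S); sL=32/13, sR=160/17; mL=80/17, mR=2352/221; mL+mR=3392/221 → advance +1; mR−mL=1312/221 → turn +1·90°
n=5: pose=(-4,-6,E); sL=80/37, sR=80/13; mL=40/13, mR=3480/481; mL+mR=4960/481 → advance +1; mR−mL=2000/481 → turn +1·90°

0 32/13 160/17 80/17 2352/221 -4 -5 S
1 80/37 80/13 40/13 3480/481 -4 -6 E
2 160/29 160/89 80/89 11760/2581 -3 -6 N
3 8 2 1 6 -3 -5 W
4 32/13 160/17 80/17 2352/221 -4 -5 S
5 80/37 80/13 40/13 3480/481 -4 -6 E
final -3 -6 N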